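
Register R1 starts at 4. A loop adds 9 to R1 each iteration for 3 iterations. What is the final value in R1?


Starting value: R1 = 4
  Iter 1: R1 = 4 + 9 = 13
  Iter 2: R1 = 13 + 9 = 22
  Iter 3: R1 = 22 + 9 = 31
Final: R1 = 31

31


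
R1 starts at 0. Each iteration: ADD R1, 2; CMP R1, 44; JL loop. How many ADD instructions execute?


Loop trace (R1 starts at 0, target 44, step 2):
  ADD #1: R1 = 0 + 2 = 2  → 2 < 44, loop
  ADD #2: R1 = 2 + 2 = 4  → 4 < 44, loop
  ADD #3: R1 = 4 + 2 = 6  → 6 < 44, loop
  ADD #4: R1 = 6 + 2 = 8  → 8 < 44, loop
  ADD #5: R1 = 8 + 2 = 10  → 10 < 44, loop
  ADD #6: R1 = 10 + 2 = 12  → 12 < 44, loop
  ADD #7: R1 = 12 + 2 = 14  → 14 < 44, loop
  ADD #8: R1 = 14 + 2 = 16  → 16 < 44, loop
  ADD #9: R1 = 16 + 2 = 18  → 18 < 44, loop
  ADD #10: R1 = 18 + 2 = 20  → 20 < 44, loop
  ADD #11: R1 = 20 + 2 = 22  → 22 < 44, loop
  ADD #12: R1 = 22 + 2 = 24  → 24 < 44, loop
  ADD #13: R1 = 24 + 2 = 26  → 26 < 44, loop
  ADD #14: R1 = 26 + 2 = 28  → 28 < 44, loop
  ADD #15: R1 = 28 + 2 = 30  → 30 < 44, loop
  ADD #16: R1 = 30 + 2 = 32  → 32 < 44, loop
  ADD #17: R1 = 32 + 2 = 34  → 34 < 44, loop
  ADD #18: R1 = 34 + 2 = 36  → 36 < 44, loop
  ADD #19: R1 = 36 + 2 = 38  → 38 < 44, loop
  ADD #20: R1 = 38 + 2 = 40  → 40 < 44, loop
  ADD #21: R1 = 40 + 2 = 42  → 42 < 44, loop
  ADD #22: R1 = 42 + 2 = 44  → 44 >= 44, exit
Total ADD instructions: 22

22


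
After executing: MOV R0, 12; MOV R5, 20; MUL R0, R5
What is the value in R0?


Register state trace:
  MOV R0, 12  → R0 = 12
  MOV R5, 20  → R5 = 20
  MUL R0, R5  → R0 = 12 * 20 = 240
Final: R0 = 240

240


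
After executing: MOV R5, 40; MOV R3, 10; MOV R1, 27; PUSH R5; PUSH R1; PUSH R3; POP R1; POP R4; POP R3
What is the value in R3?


Stack trace (top is rightmost):
  MOV R5, 40  → R5 = 40
  MOV R3, 10  → R3 = 10
  MOV R1, 27  → R1 = 27
  PUSH R5  → stack: [40]
  PUSH R1  → stack: [40, 27]
  PUSH R3  → stack: [40, 27, 10]
  POP R1  → R1 = 10, stack: [40, 27]
  POP R4  → R4 = 27, stack: [40]
  POP R3  → R3 = 40, stack: []
Final: R3 = 40

40


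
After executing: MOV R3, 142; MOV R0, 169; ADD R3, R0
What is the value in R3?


Register state trace:
  MOV R3, 142  → R3 = 142
  MOV R0, 169  → R0 = 169
  ADD R3, R0  → R3 = 142 + 169 = 311
Final: R3 = 311

311


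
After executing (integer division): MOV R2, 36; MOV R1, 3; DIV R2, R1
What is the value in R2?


Register state trace:
  MOV R2, 36  → R2 = 36
  MOV R1, 3  → R1 = 3
  DIV R2, R1  → R2 = 36 // 3 = 12
Final: R2 = 12

12


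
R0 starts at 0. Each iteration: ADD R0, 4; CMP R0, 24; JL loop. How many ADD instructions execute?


Loop trace (R0 starts at 0, target 24, step 4):
  ADD #1: R0 = 0 + 4 = 4  → 4 < 24, loop
  ADD #2: R0 = 4 + 4 = 8  → 8 < 24, loop
  ADD #3: R0 = 8 + 4 = 12  → 12 < 24, loop
  ADD #4: R0 = 12 + 4 = 16  → 16 < 24, loop
  ADD #5: R0 = 16 + 4 = 20  → 20 < 24, loop
  ADD #6: R0 = 20 + 4 = 24  → 24 >= 24, exit
Total ADD instructions: 6

6


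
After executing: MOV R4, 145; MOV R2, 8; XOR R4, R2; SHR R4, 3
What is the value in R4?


Register state trace:
  MOV R4, 145  → R4 = 145 (0b10010001)
  MOV R2, 8  → R2 = 8 (0b00001000)
  XOR R4, R2  → R4 = 145 XOR 8 = 153 (0b10011001)
  SHR R4, 3  → R4 = 153 >> 3 = 19
Final: R4 = 19

19


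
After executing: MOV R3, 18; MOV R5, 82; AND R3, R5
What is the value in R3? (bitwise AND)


Register state trace:
  MOV R3, 18  → R3 = 18 (0b00010010)
  MOV R5, 82  → R5 = 82 (0b01010010)
  AND R3, R5  → R3 = 18 AND 82 = 18 (0b00010010)
Final: R3 = 18

18


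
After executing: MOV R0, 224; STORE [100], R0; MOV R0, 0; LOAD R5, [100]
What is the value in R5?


Register and memory trace:
  MOV R0, 224  → R0 = 224
  STORE [100], R0  → mem[100] = 224
  MOV R0, 0  → R0 = 0
  LOAD R5, [100]  → R5 = mem[100] = 224
Final: R5 = 224

224


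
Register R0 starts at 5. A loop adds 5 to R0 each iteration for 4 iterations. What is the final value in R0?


Starting value: R0 = 5
  Iter 1: R0 = 5 + 5 = 10
  Iter 2: R0 = 10 + 5 = 15
  Iter 3: R0 = 15 + 5 = 20
  Iter 4: R0 = 20 + 5 = 25
Final: R0 = 25

25


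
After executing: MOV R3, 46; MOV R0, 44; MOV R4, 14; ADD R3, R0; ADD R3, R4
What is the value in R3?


Register state trace:
  MOV R3, 46  → R3 = 46
  MOV R0, 44  → R0 = 44
  MOV R4, 14  → R4 = 14
  ADD R3, R0  → R3 = 46 + 44 = 90
  ADD R3, R4  → R3 = 90 + 14 = 104
Final: R3 = 104

104


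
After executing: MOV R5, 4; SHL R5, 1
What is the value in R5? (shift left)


Register state trace:
  MOV R5, 4  → R5 = 4
  SHL R5, 1  → R5 = 4 << 1 = 4 * 2^1 = 8
Final: R5 = 8

8


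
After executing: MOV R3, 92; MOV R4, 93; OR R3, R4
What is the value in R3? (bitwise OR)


Register state trace:
  MOV R3, 92  → R3 = 92 (0b01011100)
  MOV R4, 93  → R4 = 93 (0b01011101)
  OR R3, R4   → R3 = 92 OR 93 = 93 (0b01011101)
Final: R3 = 93

93


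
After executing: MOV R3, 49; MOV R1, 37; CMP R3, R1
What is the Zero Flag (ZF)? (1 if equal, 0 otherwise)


Register state trace:
  MOV R3, 49  → R3 = 49
  MOV R1, 37  → R1 = 37
  CMP R3, R1  → computes 49 - 37 = 12
  Result is nonzero, so values are not equal
ZF = 0

0


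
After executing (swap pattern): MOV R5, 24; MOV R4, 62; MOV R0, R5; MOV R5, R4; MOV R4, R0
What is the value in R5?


Register state trace (swap pattern):
  MOV R5, 24  → R5 = 24
  MOV R4, 62  → R4 = 62
  MOV R0, R5  → R0 = 24  (save R5)
  MOV R5, R4  → R5 = 62  (R5 gets R4's value)
  MOV R4, R0  → R4 = 24  (R4 gets saved value)
Final: R5 = 62

62


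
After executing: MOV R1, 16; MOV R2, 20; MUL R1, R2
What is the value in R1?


Register state trace:
  MOV R1, 16  → R1 = 16
  MOV R2, 20  → R2 = 20
  MUL R1, R2  → R1 = 16 * 20 = 320
Final: R1 = 320

320


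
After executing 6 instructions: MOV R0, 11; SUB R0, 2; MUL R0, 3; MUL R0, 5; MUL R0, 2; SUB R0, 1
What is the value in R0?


Register state trace:
  MOV R0, 11  → R0 = 11
  SUB R0, 2  → R0 = 11 - 2 = 9
  MUL R0, 3  → R0 = 9 * 3 = 27
  MUL R0, 5  → R0 = 27 * 5 = 135
  MUL R0, 2  → R0 = 135 * 2 = 270
  SUB R0, 1  → R0 = 270 - 1 = 269
Final: R0 = 269

269


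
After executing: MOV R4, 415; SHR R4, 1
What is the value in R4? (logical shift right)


Register state trace:
  MOV R4, 415  → R4 = 415
  SHR R4, 1  → R4 = 415 >> 1 = 415 // 2^1 = 207
Final: R4 = 207

207


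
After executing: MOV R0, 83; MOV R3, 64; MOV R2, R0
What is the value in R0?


Register state trace:
  MOV R0, 83  → R0 = 83
  MOV R3, 64  → R3 = 64
  MOV R2, R0  → R2 = 83
Final: R0 = 83

83


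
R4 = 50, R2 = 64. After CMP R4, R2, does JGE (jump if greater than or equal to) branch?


Trace:
  R4 = 50, R2 = 64
  CMP R4, R2  → compares 50 vs 64
  JGE checks: is 50 greater than or equal to 64?
  50 < 64, so condition is false
Branch taken: No

No


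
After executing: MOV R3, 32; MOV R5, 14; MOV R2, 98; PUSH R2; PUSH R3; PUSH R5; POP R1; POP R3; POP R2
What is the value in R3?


Stack trace (top is rightmost):
  MOV R3, 32  → R3 = 32
  MOV R5, 14  → R5 = 14
  MOV R2, 98  → R2 = 98
  PUSH R2  → stack: [98]
  PUSH R3  → stack: [98, 32]
  PUSH R5  → stack: [98, 32, 14]
  POP R1  → R1 = 14, stack: [98, 32]
  POP R3  → R3 = 32, stack: [98]
  POP R2  → R2 = 98, stack: []
Final: R3 = 32

32


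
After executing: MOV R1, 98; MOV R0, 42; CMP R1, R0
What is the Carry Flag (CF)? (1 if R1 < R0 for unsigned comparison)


Register state trace:
  MOV R1, 98  → R1 = 98
  MOV R0, 42  → R0 = 42
  CMP R1, R0  → unsigned 98 - 42: no borrow
  98 >= 42, so CF = 0
CF = 0

0


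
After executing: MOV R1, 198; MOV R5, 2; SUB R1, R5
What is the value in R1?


Register state trace:
  MOV R1, 198  → R1 = 198
  MOV R5, 2  → R5 = 2
  SUB R1, R5  → R1 = 198 - 2 = 196
Final: R1 = 196

196


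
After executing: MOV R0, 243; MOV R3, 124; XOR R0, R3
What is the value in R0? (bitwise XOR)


Register state trace:
  MOV R0, 243  → R0 = 243 (0b11110011)
  MOV R3, 124  → R3 = 124 (0b01111100)
  XOR R0, R3  → R0 = 243 XOR 124 = 143 (0b10001111)
Final: R0 = 143

143


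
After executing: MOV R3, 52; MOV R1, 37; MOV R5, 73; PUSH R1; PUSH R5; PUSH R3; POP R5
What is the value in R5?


Stack trace (top is rightmost):
  MOV R3, 52  → R3 = 52
  MOV R1, 37  → R1 = 37
  MOV R5, 73  → R5 = 73
  PUSH R1  → stack: [37]
  PUSH R5  → stack: [37, 73]
  PUSH R3  → stack: [37, 73, 52]
  POP R5  → R5 = 52, stack: [37, 73]
Final: R5 = 52

52


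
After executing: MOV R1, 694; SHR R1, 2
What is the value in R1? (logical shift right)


Register state trace:
  MOV R1, 694  → R1 = 694
  SHR R1, 2  → R1 = 694 >> 2 = 694 // 2^2 = 173
Final: R1 = 173

173


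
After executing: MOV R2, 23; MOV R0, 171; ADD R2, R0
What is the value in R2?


Register state trace:
  MOV R2, 23  → R2 = 23
  MOV R0, 171  → R0 = 171
  ADD R2, R0  → R2 = 23 + 171 = 194
Final: R2 = 194

194


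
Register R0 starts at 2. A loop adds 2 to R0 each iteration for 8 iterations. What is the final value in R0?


Starting value: R0 = 2
  Iter 1: R0 = 2 + 2 = 4
  Iter 2: R0 = 4 + 2 = 6
  Iter 3: R0 = 6 + 2 = 8
  Iter 4: R0 = 8 + 2 = 10
  Iter 5: R0 = 10 + 2 = 12
  Iter 6: R0 = 12 + 2 = 14
  Iter 7: R0 = 14 + 2 = 16
  Iter 8: R0 = 16 + 2 = 18
Final: R0 = 18

18


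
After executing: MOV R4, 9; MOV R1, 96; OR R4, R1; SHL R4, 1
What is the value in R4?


Register state trace:
  MOV R4, 9  → R4 = 9 (0b00001001)
  MOV R1, 96  → R1 = 96 (0b01100000)
  OR R4, R1  → R4 = 9 OR 96 = 105 (0b01101001)
  SHL R4, 1  → R4 = 105 << 1 = 210
Final: R4 = 210

210


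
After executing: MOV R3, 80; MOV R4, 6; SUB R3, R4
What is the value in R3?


Register state trace:
  MOV R3, 80  → R3 = 80
  MOV R4, 6  → R4 = 6
  SUB R3, R4  → R3 = 80 - 6 = 74
Final: R3 = 74

74


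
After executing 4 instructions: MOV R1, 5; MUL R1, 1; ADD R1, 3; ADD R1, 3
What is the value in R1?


Register state trace:
  MOV R1, 5  → R1 = 5
  MUL R1, 1  → R1 = 5 * 1 = 5
  ADD R1, 3  → R1 = 5 + 3 = 8
  ADD R1, 3  → R1 = 8 + 3 = 11
Final: R1 = 11

11


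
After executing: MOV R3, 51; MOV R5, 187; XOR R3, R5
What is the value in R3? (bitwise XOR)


Register state trace:
  MOV R3, 51  → R3 = 51 (0b00110011)
  MOV R5, 187  → R5 = 187 (0b10111011)
  XOR R3, R5  → R3 = 51 XOR 187 = 136 (0b10001000)
Final: R3 = 136

136


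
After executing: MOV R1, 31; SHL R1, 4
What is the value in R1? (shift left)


Register state trace:
  MOV R1, 31  → R1 = 31
  SHL R1, 4  → R1 = 31 << 4 = 31 * 2^4 = 496
Final: R1 = 496

496


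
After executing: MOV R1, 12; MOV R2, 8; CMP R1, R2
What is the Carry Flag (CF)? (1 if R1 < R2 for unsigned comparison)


Register state trace:
  MOV R1, 12  → R1 = 12
  MOV R2, 8  → R2 = 8
  CMP R1, R2  → unsigned 12 - 8: no borrow
  12 >= 8, so CF = 0
CF = 0

0


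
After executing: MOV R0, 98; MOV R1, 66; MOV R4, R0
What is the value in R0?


Register state trace:
  MOV R0, 98  → R0 = 98
  MOV R1, 66  → R1 = 66
  MOV R4, R0  → R4 = 98
Final: R0 = 98

98


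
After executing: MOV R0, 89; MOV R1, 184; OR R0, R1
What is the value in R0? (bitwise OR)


Register state trace:
  MOV R0, 89  → R0 = 89 (0b01011001)
  MOV R1, 184  → R1 = 184 (0b10111000)
  OR R0, R1   → R0 = 89 OR 184 = 249 (0b11111001)
Final: R0 = 249

249


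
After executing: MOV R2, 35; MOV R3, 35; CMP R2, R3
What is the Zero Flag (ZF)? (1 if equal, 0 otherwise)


Register state trace:
  MOV R2, 35  → R2 = 35
  MOV R3, 35  → R3 = 35
  CMP R2, R3  → computes 35 - 35 = 0
  Result is zero, so values are equal
ZF = 1

1


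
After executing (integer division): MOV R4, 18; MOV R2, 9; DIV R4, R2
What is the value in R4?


Register state trace:
  MOV R4, 18  → R4 = 18
  MOV R2, 9  → R2 = 9
  DIV R4, R2  → R4 = 18 // 9 = 2
Final: R4 = 2

2


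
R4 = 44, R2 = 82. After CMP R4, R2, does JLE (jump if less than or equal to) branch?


Trace:
  R4 = 44, R2 = 82
  CMP R4, R2  → compares 44 vs 82
  JLE checks: is 44 less than or equal to 82?
  44 < 82, so condition is true
Branch taken: Yes

Yes


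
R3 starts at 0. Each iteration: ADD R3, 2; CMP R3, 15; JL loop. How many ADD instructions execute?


Loop trace (R3 starts at 0, target 15, step 2):
  ADD #1: R3 = 0 + 2 = 2  → 2 < 15, loop
  ADD #2: R3 = 2 + 2 = 4  → 4 < 15, loop
  ADD #3: R3 = 4 + 2 = 6  → 6 < 15, loop
  ADD #4: R3 = 6 + 2 = 8  → 8 < 15, loop
  ADD #5: R3 = 8 + 2 = 10  → 10 < 15, loop
  ADD #6: R3 = 10 + 2 = 12  → 12 < 15, loop
  ADD #7: R3 = 12 + 2 = 14  → 14 < 15, loop
  ADD #8: R3 = 14 + 2 = 16  → 16 >= 15, exit
Total ADD instructions: 8

8


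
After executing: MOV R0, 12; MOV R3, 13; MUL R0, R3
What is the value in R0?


Register state trace:
  MOV R0, 12  → R0 = 12
  MOV R3, 13  → R3 = 13
  MUL R0, R3  → R0 = 12 * 13 = 156
Final: R0 = 156

156


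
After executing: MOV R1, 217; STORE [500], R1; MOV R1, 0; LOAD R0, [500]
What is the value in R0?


Register and memory trace:
  MOV R1, 217  → R1 = 217
  STORE [500], R1  → mem[500] = 217
  MOV R1, 0  → R1 = 0
  LOAD R0, [500]  → R0 = mem[500] = 217
Final: R0 = 217

217


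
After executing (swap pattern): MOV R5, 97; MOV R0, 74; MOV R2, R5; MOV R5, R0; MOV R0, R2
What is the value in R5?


Register state trace (swap pattern):
  MOV R5, 97  → R5 = 97
  MOV R0, 74  → R0 = 74
  MOV R2, R5  → R2 = 97  (save R5)
  MOV R5, R0  → R5 = 74  (R5 gets R0's value)
  MOV R0, R2  → R0 = 97  (R0 gets saved value)
Final: R5 = 74

74


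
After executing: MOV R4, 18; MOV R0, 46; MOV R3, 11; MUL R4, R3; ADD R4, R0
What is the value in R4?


Register state trace:
  MOV R4, 18  → R4 = 18
  MOV R0, 46  → R0 = 46
  MOV R3, 11  → R3 = 11
  MUL R4, R3  → R4 = 18 * 11 = 198
  ADD R4, R0  → R4 = 198 + 46 = 244
Final: R4 = 244

244


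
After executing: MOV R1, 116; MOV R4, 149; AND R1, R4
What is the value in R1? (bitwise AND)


Register state trace:
  MOV R1, 116  → R1 = 116 (0b01110100)
  MOV R4, 149  → R4 = 149 (0b10010101)
  AND R1, R4  → R1 = 116 AND 149 = 20 (0b00010100)
Final: R1 = 20

20


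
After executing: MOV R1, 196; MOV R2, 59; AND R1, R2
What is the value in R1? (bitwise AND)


Register state trace:
  MOV R1, 196  → R1 = 196 (0b11000100)
  MOV R2, 59  → R2 = 59 (0b00111011)
  AND R1, R2  → R1 = 196 AND 59 = 0 (0b00000000)
Final: R1 = 0

0


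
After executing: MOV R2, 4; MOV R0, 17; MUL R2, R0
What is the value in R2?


Register state trace:
  MOV R2, 4  → R2 = 4
  MOV R0, 17  → R0 = 17
  MUL R2, R0  → R2 = 4 * 17 = 68
Final: R2 = 68

68


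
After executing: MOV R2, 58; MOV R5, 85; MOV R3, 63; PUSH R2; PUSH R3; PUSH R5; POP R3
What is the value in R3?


Stack trace (top is rightmost):
  MOV R2, 58  → R2 = 58
  MOV R5, 85  → R5 = 85
  MOV R3, 63  → R3 = 63
  PUSH R2  → stack: [58]
  PUSH R3  → stack: [58, 63]
  PUSH R5  → stack: [58, 63, 85]
  POP R3  → R3 = 85, stack: [58, 63]
Final: R3 = 85

85


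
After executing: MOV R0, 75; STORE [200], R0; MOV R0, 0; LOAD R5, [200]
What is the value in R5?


Register and memory trace:
  MOV R0, 75  → R0 = 75
  STORE [200], R0  → mem[200] = 75
  MOV R0, 0  → R0 = 0
  LOAD R5, [200]  → R5 = mem[200] = 75
Final: R5 = 75

75


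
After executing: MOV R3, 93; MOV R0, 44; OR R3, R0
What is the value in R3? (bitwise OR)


Register state trace:
  MOV R3, 93  → R3 = 93 (0b01011101)
  MOV R0, 44  → R0 = 44 (0b00101100)
  OR R3, R0   → R3 = 93 OR 44 = 125 (0b01111101)
Final: R3 = 125

125


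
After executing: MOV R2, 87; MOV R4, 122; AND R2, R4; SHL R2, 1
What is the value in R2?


Register state trace:
  MOV R2, 87  → R2 = 87 (0b01010111)
  MOV R4, 122  → R4 = 122 (0b01111010)
  AND R2, R4  → R2 = 87 AND 122 = 82 (0b01010010)
  SHL R2, 1  → R2 = 82 << 1 = 164
Final: R2 = 164

164


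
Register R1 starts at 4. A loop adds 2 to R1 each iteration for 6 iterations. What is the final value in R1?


Starting value: R1 = 4
  Iter 1: R1 = 4 + 2 = 6
  Iter 2: R1 = 6 + 2 = 8
  Iter 3: R1 = 8 + 2 = 10
  Iter 4: R1 = 10 + 2 = 12
  Iter 5: R1 = 12 + 2 = 14
  Iter 6: R1 = 14 + 2 = 16
Final: R1 = 16

16


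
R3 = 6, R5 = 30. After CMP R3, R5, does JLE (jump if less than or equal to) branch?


Trace:
  R3 = 6, R5 = 30
  CMP R3, R5  → compares 6 vs 30
  JLE checks: is 6 less than or equal to 30?
  6 < 30, so condition is true
Branch taken: Yes

Yes


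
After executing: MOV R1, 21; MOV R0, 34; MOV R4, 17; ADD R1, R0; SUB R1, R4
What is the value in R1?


Register state trace:
  MOV R1, 21  → R1 = 21
  MOV R0, 34  → R0 = 34
  MOV R4, 17  → R4 = 17
  ADD R1, R0  → R1 = 21 + 34 = 55
  SUB R1, R4  → R1 = 55 - 17 = 38
Final: R1 = 38

38


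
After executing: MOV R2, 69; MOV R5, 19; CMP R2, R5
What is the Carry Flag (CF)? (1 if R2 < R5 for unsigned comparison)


Register state trace:
  MOV R2, 69  → R2 = 69
  MOV R5, 19  → R5 = 19
  CMP R2, R5  → unsigned 69 - 19: no borrow
  69 >= 19, so CF = 0
CF = 0

0


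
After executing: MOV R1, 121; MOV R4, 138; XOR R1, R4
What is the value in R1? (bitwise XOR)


Register state trace:
  MOV R1, 121  → R1 = 121 (0b01111001)
  MOV R4, 138  → R4 = 138 (0b10001010)
  XOR R1, R4  → R1 = 121 XOR 138 = 243 (0b11110011)
Final: R1 = 243

243


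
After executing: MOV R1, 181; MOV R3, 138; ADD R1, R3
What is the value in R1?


Register state trace:
  MOV R1, 181  → R1 = 181
  MOV R3, 138  → R3 = 138
  ADD R1, R3  → R1 = 181 + 138 = 319
Final: R1 = 319

319


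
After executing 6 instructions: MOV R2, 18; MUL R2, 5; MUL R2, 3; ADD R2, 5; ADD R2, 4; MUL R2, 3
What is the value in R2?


Register state trace:
  MOV R2, 18  → R2 = 18
  MUL R2, 5  → R2 = 18 * 5 = 90
  MUL R2, 3  → R2 = 90 * 3 = 270
  ADD R2, 5  → R2 = 270 + 5 = 275
  ADD R2, 4  → R2 = 275 + 4 = 279
  MUL R2, 3  → R2 = 279 * 3 = 837
Final: R2 = 837

837


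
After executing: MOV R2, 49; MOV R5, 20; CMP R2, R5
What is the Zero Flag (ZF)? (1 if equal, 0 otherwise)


Register state trace:
  MOV R2, 49  → R2 = 49
  MOV R5, 20  → R5 = 20
  CMP R2, R5  → computes 49 - 20 = 29
  Result is nonzero, so values are not equal
ZF = 0

0


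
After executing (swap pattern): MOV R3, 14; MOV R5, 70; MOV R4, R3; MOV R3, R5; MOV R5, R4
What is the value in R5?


Register state trace (swap pattern):
  MOV R3, 14  → R3 = 14
  MOV R5, 70  → R5 = 70
  MOV R4, R3  → R4 = 14  (save R3)
  MOV R3, R5  → R3 = 70  (R3 gets R5's value)
  MOV R5, R4  → R5 = 14  (R5 gets saved value)
Final: R5 = 14

14


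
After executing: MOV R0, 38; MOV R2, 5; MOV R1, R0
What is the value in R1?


Register state trace:
  MOV R0, 38  → R0 = 38
  MOV R2, 5  → R2 = 5
  MOV R1, R0  → R1 = 38
Final: R1 = 38

38


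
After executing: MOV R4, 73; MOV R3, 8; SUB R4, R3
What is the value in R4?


Register state trace:
  MOV R4, 73  → R4 = 73
  MOV R3, 8  → R3 = 8
  SUB R4, R3  → R4 = 73 - 8 = 65
Final: R4 = 65

65


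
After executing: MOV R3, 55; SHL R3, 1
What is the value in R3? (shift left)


Register state trace:
  MOV R3, 55  → R3 = 55
  SHL R3, 1  → R3 = 55 << 1 = 55 * 2^1 = 110
Final: R3 = 110

110


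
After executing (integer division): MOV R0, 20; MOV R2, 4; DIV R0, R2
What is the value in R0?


Register state trace:
  MOV R0, 20  → R0 = 20
  MOV R2, 4  → R2 = 4
  DIV R0, R2  → R0 = 20 // 4 = 5
Final: R0 = 5

5


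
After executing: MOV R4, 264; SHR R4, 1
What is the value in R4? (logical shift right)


Register state trace:
  MOV R4, 264  → R4 = 264
  SHR R4, 1  → R4 = 264 >> 1 = 264 // 2^1 = 132
Final: R4 = 132

132


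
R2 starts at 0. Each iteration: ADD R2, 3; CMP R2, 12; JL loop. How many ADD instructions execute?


Loop trace (R2 starts at 0, target 12, step 3):
  ADD #1: R2 = 0 + 3 = 3  → 3 < 12, loop
  ADD #2: R2 = 3 + 3 = 6  → 6 < 12, loop
  ADD #3: R2 = 6 + 3 = 9  → 9 < 12, loop
  ADD #4: R2 = 9 + 3 = 12  → 12 >= 12, exit
Total ADD instructions: 4

4


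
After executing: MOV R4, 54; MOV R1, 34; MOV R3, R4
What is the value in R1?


Register state trace:
  MOV R4, 54  → R4 = 54
  MOV R1, 34  → R1 = 34
  MOV R3, R4  → R3 = 54
Final: R1 = 34

34


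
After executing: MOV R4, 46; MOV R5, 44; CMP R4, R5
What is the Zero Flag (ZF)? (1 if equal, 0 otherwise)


Register state trace:
  MOV R4, 46  → R4 = 46
  MOV R5, 44  → R5 = 44
  CMP R4, R5  → computes 46 - 44 = 2
  Result is nonzero, so values are not equal
ZF = 0

0


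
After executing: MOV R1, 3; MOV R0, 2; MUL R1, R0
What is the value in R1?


Register state trace:
  MOV R1, 3  → R1 = 3
  MOV R0, 2  → R0 = 2
  MUL R1, R0  → R1 = 3 * 2 = 6
Final: R1 = 6

6


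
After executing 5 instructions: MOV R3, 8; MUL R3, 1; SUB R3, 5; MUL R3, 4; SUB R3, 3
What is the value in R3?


Register state trace:
  MOV R3, 8  → R3 = 8
  MUL R3, 1  → R3 = 8 * 1 = 8
  SUB R3, 5  → R3 = 8 - 5 = 3
  MUL R3, 4  → R3 = 3 * 4 = 12
  SUB R3, 3  → R3 = 12 - 3 = 9
Final: R3 = 9

9


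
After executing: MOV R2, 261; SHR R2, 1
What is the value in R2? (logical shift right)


Register state trace:
  MOV R2, 261  → R2 = 261
  SHR R2, 1  → R2 = 261 >> 1 = 261 // 2^1 = 130
Final: R2 = 130

130


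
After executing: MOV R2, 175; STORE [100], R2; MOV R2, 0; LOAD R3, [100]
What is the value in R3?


Register and memory trace:
  MOV R2, 175  → R2 = 175
  STORE [100], R2  → mem[100] = 175
  MOV R2, 0  → R2 = 0
  LOAD R3, [100]  → R3 = mem[100] = 175
Final: R3 = 175

175


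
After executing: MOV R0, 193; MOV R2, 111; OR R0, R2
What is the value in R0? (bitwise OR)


Register state trace:
  MOV R0, 193  → R0 = 193 (0b11000001)
  MOV R2, 111  → R2 = 111 (0b01101111)
  OR R0, R2   → R0 = 193 OR 111 = 239 (0b11101111)
Final: R0 = 239

239


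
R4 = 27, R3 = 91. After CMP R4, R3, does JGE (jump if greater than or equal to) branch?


Trace:
  R4 = 27, R3 = 91
  CMP R4, R3  → compares 27 vs 91
  JGE checks: is 27 greater than or equal to 91?
  27 < 91, so condition is false
Branch taken: No

No


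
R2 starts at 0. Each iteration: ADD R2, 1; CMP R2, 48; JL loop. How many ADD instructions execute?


Loop trace (R2 starts at 0, target 48, step 1):
  ADD #1: R2 = 0 + 1 = 1  → 1 < 48, loop
  ADD #2: R2 = 1 + 1 = 2  → 2 < 48, loop
  ADD #3: R2 = 2 + 1 = 3  → 3 < 48, loop
  ADD #4: R2 = 3 + 1 = 4  → 4 < 48, loop
  ADD #5: R2 = 4 + 1 = 5  → 5 < 48, loop
  ADD #6: R2 = 5 + 1 = 6  → 6 < 48, loop
  ADD #7: R2 = 6 + 1 = 7  → 7 < 48, loop
  ADD #8: R2 = 7 + 1 = 8  → 8 < 48, loop
  ADD #9: R2 = 8 + 1 = 9  → 9 < 48, loop
  ADD #10: R2 = 9 + 1 = 10  → 10 < 48, loop
  ADD #11: R2 = 10 + 1 = 11  → 11 < 48, loop
  ADD #12: R2 = 11 + 1 = 12  → 12 < 48, loop
  ADD #13: R2 = 12 + 1 = 13  → 13 < 48, loop
  ADD #14: R2 = 13 + 1 = 14  → 14 < 48, loop
  ADD #15: R2 = 14 + 1 = 15  → 15 < 48, loop
  ADD #16: R2 = 15 + 1 = 16  → 16 < 48, loop
  ADD #17: R2 = 16 + 1 = 17  → 17 < 48, loop
  ADD #18: R2 = 17 + 1 = 18  → 18 < 48, loop
  ADD #19: R2 = 18 + 1 = 19  → 19 < 48, loop
  ADD #20: R2 = 19 + 1 = 20  → 20 < 48, loop
  ADD #21: R2 = 20 + 1 = 21  → 21 < 48, loop
  ADD #22: R2 = 21 + 1 = 22  → 22 < 48, loop
  ADD #23: R2 = 22 + 1 = 23  → 23 < 48, loop
  ADD #24: R2 = 23 + 1 = 24  → 24 < 48, loop
  ADD #25: R2 = 24 + 1 = 25  → 25 < 48, loop
  ADD #26: R2 = 25 + 1 = 26  → 26 < 48, loop
  ADD #27: R2 = 26 + 1 = 27  → 27 < 48, loop
  ADD #28: R2 = 27 + 1 = 28  → 28 < 48, loop
  ADD #29: R2 = 28 + 1 = 29  → 29 < 48, loop
  ADD #30: R2 = 29 + 1 = 30  → 30 < 48, loop
  ADD #31: R2 = 30 + 1 = 31  → 31 < 48, loop
  ADD #32: R2 = 31 + 1 = 32  → 32 < 48, loop
  ADD #33: R2 = 32 + 1 = 33  → 33 < 48, loop
  ADD #34: R2 = 33 + 1 = 34  → 34 < 48, loop
  ADD #35: R2 = 34 + 1 = 35  → 35 < 48, loop
  ADD #36: R2 = 35 + 1 = 36  → 36 < 48, loop
  ADD #37: R2 = 36 + 1 = 37  → 37 < 48, loop
  ADD #38: R2 = 37 + 1 = 38  → 38 < 48, loop
  ADD #39: R2 = 38 + 1 = 39  → 39 < 48, loop
  ADD #40: R2 = 39 + 1 = 40  → 40 < 48, loop
  ADD #41: R2 = 40 + 1 = 41  → 41 < 48, loop
  ADD #42: R2 = 41 + 1 = 42  → 42 < 48, loop
  ADD #43: R2 = 42 + 1 = 43  → 43 < 48, loop
  ADD #44: R2 = 43 + 1 = 44  → 44 < 48, loop
  ADD #45: R2 = 44 + 1 = 45  → 45 < 48, loop
  ADD #46: R2 = 45 + 1 = 46  → 46 < 48, loop
  ADD #47: R2 = 46 + 1 = 47  → 47 < 48, loop
  ADD #48: R2 = 47 + 1 = 48  → 48 >= 48, exit
Total ADD instructions: 48

48


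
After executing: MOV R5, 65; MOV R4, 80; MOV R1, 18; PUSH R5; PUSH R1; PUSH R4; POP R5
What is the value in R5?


Stack trace (top is rightmost):
  MOV R5, 65  → R5 = 65
  MOV R4, 80  → R4 = 80
  MOV R1, 18  → R1 = 18
  PUSH R5  → stack: [65]
  PUSH R1  → stack: [65, 18]
  PUSH R4  → stack: [65, 18, 80]
  POP R5  → R5 = 80, stack: [65, 18]
Final: R5 = 80

80


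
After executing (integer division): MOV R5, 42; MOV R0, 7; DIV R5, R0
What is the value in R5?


Register state trace:
  MOV R5, 42  → R5 = 42
  MOV R0, 7  → R0 = 7
  DIV R5, R0  → R5 = 42 // 7 = 6
Final: R5 = 6

6


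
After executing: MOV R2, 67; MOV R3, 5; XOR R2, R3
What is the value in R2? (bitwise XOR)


Register state trace:
  MOV R2, 67  → R2 = 67 (0b01000011)
  MOV R3, 5  → R3 = 5 (0b00000101)
  XOR R2, R3  → R2 = 67 XOR 5 = 70 (0b01000110)
Final: R2 = 70

70


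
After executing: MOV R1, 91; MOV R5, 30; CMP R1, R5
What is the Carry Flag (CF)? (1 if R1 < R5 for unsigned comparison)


Register state trace:
  MOV R1, 91  → R1 = 91
  MOV R5, 30  → R5 = 30
  CMP R1, R5  → unsigned 91 - 30: no borrow
  91 >= 30, so CF = 0
CF = 0

0


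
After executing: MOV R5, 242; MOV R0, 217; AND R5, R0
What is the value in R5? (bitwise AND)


Register state trace:
  MOV R5, 242  → R5 = 242 (0b11110010)
  MOV R0, 217  → R0 = 217 (0b11011001)
  AND R5, R0  → R5 = 242 AND 217 = 208 (0b11010000)
Final: R5 = 208

208


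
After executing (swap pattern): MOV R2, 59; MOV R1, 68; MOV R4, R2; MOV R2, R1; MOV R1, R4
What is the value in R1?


Register state trace (swap pattern):
  MOV R2, 59  → R2 = 59
  MOV R1, 68  → R1 = 68
  MOV R4, R2  → R4 = 59  (save R2)
  MOV R2, R1  → R2 = 68  (R2 gets R1's value)
  MOV R1, R4  → R1 = 59  (R1 gets saved value)
Final: R1 = 59

59


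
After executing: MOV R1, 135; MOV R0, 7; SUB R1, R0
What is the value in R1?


Register state trace:
  MOV R1, 135  → R1 = 135
  MOV R0, 7  → R0 = 7
  SUB R1, R0  → R1 = 135 - 7 = 128
Final: R1 = 128

128


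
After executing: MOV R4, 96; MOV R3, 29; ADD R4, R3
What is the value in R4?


Register state trace:
  MOV R4, 96  → R4 = 96
  MOV R3, 29  → R3 = 29
  ADD R4, R3  → R4 = 96 + 29 = 125
Final: R4 = 125

125


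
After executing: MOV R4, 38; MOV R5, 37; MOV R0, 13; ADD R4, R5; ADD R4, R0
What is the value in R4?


Register state trace:
  MOV R4, 38  → R4 = 38
  MOV R5, 37  → R5 = 37
  MOV R0, 13  → R0 = 13
  ADD R4, R5  → R4 = 38 + 37 = 75
  ADD R4, R0  → R4 = 75 + 13 = 88
Final: R4 = 88

88


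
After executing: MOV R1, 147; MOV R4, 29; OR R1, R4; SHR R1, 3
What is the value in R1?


Register state trace:
  MOV R1, 147  → R1 = 147 (0b10010011)
  MOV R4, 29  → R4 = 29 (0b00011101)
  OR R1, R4  → R1 = 147 OR 29 = 159 (0b10011111)
  SHR R1, 3  → R1 = 159 >> 3 = 19
Final: R1 = 19

19


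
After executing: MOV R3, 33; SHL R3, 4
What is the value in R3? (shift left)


Register state trace:
  MOV R3, 33  → R3 = 33
  SHL R3, 4  → R3 = 33 << 4 = 33 * 2^4 = 528
Final: R3 = 528

528


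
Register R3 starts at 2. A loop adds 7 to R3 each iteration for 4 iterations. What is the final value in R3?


Starting value: R3 = 2
  Iter 1: R3 = 2 + 7 = 9
  Iter 2: R3 = 9 + 7 = 16
  Iter 3: R3 = 16 + 7 = 23
  Iter 4: R3 = 23 + 7 = 30
Final: R3 = 30

30


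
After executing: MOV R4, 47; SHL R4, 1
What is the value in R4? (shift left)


Register state trace:
  MOV R4, 47  → R4 = 47
  SHL R4, 1  → R4 = 47 << 1 = 47 * 2^1 = 94
Final: R4 = 94

94


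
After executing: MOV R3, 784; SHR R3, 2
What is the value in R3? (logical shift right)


Register state trace:
  MOV R3, 784  → R3 = 784
  SHR R3, 2  → R3 = 784 >> 2 = 784 // 2^2 = 196
Final: R3 = 196

196


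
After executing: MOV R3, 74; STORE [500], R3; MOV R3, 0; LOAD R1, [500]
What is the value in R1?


Register and memory trace:
  MOV R3, 74  → R3 = 74
  STORE [500], R3  → mem[500] = 74
  MOV R3, 0  → R3 = 0
  LOAD R1, [500]  → R1 = mem[500] = 74
Final: R1 = 74

74


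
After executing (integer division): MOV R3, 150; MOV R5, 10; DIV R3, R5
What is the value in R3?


Register state trace:
  MOV R3, 150  → R3 = 150
  MOV R5, 10  → R5 = 10
  DIV R3, R5  → R3 = 150 // 10 = 15
Final: R3 = 15

15


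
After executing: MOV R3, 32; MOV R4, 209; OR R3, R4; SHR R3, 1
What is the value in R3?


Register state trace:
  MOV R3, 32  → R3 = 32 (0b00100000)
  MOV R4, 209  → R4 = 209 (0b11010001)
  OR R3, R4  → R3 = 32 OR 209 = 241 (0b11110001)
  SHR R3, 1  → R3 = 241 >> 1 = 120
Final: R3 = 120

120


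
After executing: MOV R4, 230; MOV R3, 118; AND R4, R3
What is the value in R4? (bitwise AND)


Register state trace:
  MOV R4, 230  → R4 = 230 (0b11100110)
  MOV R3, 118  → R3 = 118 (0b01110110)
  AND R4, R3  → R4 = 230 AND 118 = 102 (0b01100110)
Final: R4 = 102

102


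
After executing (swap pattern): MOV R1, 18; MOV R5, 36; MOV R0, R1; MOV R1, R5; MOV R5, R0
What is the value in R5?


Register state trace (swap pattern):
  MOV R1, 18  → R1 = 18
  MOV R5, 36  → R5 = 36
  MOV R0, R1  → R0 = 18  (save R1)
  MOV R1, R5  → R1 = 36  (R1 gets R5's value)
  MOV R5, R0  → R5 = 18  (R5 gets saved value)
Final: R5 = 18

18


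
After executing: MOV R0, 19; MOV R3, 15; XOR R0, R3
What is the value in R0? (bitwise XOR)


Register state trace:
  MOV R0, 19  → R0 = 19 (0b00010011)
  MOV R3, 15  → R3 = 15 (0b00001111)
  XOR R0, R3  → R0 = 19 XOR 15 = 28 (0b00011100)
Final: R0 = 28

28


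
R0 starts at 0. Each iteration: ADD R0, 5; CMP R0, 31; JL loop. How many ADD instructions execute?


Loop trace (R0 starts at 0, target 31, step 5):
  ADD #1: R0 = 0 + 5 = 5  → 5 < 31, loop
  ADD #2: R0 = 5 + 5 = 10  → 10 < 31, loop
  ADD #3: R0 = 10 + 5 = 15  → 15 < 31, loop
  ADD #4: R0 = 15 + 5 = 20  → 20 < 31, loop
  ADD #5: R0 = 20 + 5 = 25  → 25 < 31, loop
  ADD #6: R0 = 25 + 5 = 30  → 30 < 31, loop
  ADD #7: R0 = 30 + 5 = 35  → 35 >= 31, exit
Total ADD instructions: 7

7


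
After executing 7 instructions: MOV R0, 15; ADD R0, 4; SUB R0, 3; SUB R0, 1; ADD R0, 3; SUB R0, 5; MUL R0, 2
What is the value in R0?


Register state trace:
  MOV R0, 15  → R0 = 15
  ADD R0, 4  → R0 = 15 + 4 = 19
  SUB R0, 3  → R0 = 19 - 3 = 16
  SUB R0, 1  → R0 = 16 - 1 = 15
  ADD R0, 3  → R0 = 15 + 3 = 18
  SUB R0, 5  → R0 = 18 - 5 = 13
  MUL R0, 2  → R0 = 13 * 2 = 26
Final: R0 = 26

26


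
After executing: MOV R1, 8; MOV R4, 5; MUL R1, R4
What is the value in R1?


Register state trace:
  MOV R1, 8  → R1 = 8
  MOV R4, 5  → R4 = 5
  MUL R1, R4  → R1 = 8 * 5 = 40
Final: R1 = 40

40


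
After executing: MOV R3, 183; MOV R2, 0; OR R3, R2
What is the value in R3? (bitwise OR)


Register state trace:
  MOV R3, 183  → R3 = 183 (0b10110111)
  MOV R2, 0  → R2 = 0 (0b00000000)
  OR R3, R2   → R3 = 183 OR 0 = 183 (0b10110111)
Final: R3 = 183

183


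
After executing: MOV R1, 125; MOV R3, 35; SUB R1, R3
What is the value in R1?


Register state trace:
  MOV R1, 125  → R1 = 125
  MOV R3, 35  → R3 = 35
  SUB R1, R3  → R1 = 125 - 35 = 90
Final: R1 = 90

90


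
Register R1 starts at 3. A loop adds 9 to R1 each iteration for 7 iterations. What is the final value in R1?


Starting value: R1 = 3
  Iter 1: R1 = 3 + 9 = 12
  Iter 2: R1 = 12 + 9 = 21
  Iter 3: R1 = 21 + 9 = 30
  Iter 4: R1 = 30 + 9 = 39
  Iter 5: R1 = 39 + 9 = 48
  Iter 6: R1 = 48 + 9 = 57
  Iter 7: R1 = 57 + 9 = 66
Final: R1 = 66

66


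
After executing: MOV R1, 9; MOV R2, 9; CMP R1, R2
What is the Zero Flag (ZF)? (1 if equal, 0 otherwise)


Register state trace:
  MOV R1, 9  → R1 = 9
  MOV R2, 9  → R2 = 9
  CMP R1, R2  → computes 9 - 9 = 0
  Result is zero, so values are equal
ZF = 1

1


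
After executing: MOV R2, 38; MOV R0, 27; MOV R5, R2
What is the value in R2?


Register state trace:
  MOV R2, 38  → R2 = 38
  MOV R0, 27  → R0 = 27
  MOV R5, R2  → R5 = 38
Final: R2 = 38

38


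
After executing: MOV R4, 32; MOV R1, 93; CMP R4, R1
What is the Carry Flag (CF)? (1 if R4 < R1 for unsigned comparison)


Register state trace:
  MOV R4, 32  → R4 = 32
  MOV R1, 93  → R1 = 93
  CMP R4, R1  → unsigned 32 - 93: borrow occurs
  32 < 93, so CF = 1
CF = 1

1


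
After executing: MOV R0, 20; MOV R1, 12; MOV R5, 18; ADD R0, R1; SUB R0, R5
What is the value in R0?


Register state trace:
  MOV R0, 20  → R0 = 20
  MOV R1, 12  → R1 = 12
  MOV R5, 18  → R5 = 18
  ADD R0, R1  → R0 = 20 + 12 = 32
  SUB R0, R5  → R0 = 32 - 18 = 14
Final: R0 = 14

14


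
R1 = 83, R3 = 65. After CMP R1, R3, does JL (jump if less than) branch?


Trace:
  R1 = 83, R3 = 65
  CMP R1, R3  → compares 83 vs 65
  JL checks: is 83 less than 65?
  83 > 65, so condition is false
Branch taken: No

No


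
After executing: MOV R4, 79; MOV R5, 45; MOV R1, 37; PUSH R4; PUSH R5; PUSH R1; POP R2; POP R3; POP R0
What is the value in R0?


Stack trace (top is rightmost):
  MOV R4, 79  → R4 = 79
  MOV R5, 45  → R5 = 45
  MOV R1, 37  → R1 = 37
  PUSH R4  → stack: [79]
  PUSH R5  → stack: [79, 45]
  PUSH R1  → stack: [79, 45, 37]
  POP R2  → R2 = 37, stack: [79, 45]
  POP R3  → R3 = 45, stack: [79]
  POP R0  → R0 = 79, stack: []
Final: R0 = 79

79


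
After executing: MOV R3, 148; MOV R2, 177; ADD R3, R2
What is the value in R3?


Register state trace:
  MOV R3, 148  → R3 = 148
  MOV R2, 177  → R2 = 177
  ADD R3, R2  → R3 = 148 + 177 = 325
Final: R3 = 325

325


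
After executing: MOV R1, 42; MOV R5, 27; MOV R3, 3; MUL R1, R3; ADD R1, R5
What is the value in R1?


Register state trace:
  MOV R1, 42  → R1 = 42
  MOV R5, 27  → R5 = 27
  MOV R3, 3  → R3 = 3
  MUL R1, R3  → R1 = 42 * 3 = 126
  ADD R1, R5  → R1 = 126 + 27 = 153
Final: R1 = 153

153


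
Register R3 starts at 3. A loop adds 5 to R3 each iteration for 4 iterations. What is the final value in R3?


Starting value: R3 = 3
  Iter 1: R3 = 3 + 5 = 8
  Iter 2: R3 = 8 + 5 = 13
  Iter 3: R3 = 13 + 5 = 18
  Iter 4: R3 = 18 + 5 = 23
Final: R3 = 23

23


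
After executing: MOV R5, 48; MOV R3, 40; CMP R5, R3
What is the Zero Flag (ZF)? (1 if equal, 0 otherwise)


Register state trace:
  MOV R5, 48  → R5 = 48
  MOV R3, 40  → R3 = 40
  CMP R5, R3  → computes 48 - 40 = 8
  Result is nonzero, so values are not equal
ZF = 0

0


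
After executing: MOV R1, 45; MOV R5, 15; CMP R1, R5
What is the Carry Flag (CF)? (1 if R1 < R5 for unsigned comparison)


Register state trace:
  MOV R1, 45  → R1 = 45
  MOV R5, 15  → R5 = 15
  CMP R1, R5  → unsigned 45 - 15: no borrow
  45 >= 15, so CF = 0
CF = 0

0


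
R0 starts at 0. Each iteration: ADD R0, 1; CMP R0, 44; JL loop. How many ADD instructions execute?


Loop trace (R0 starts at 0, target 44, step 1):
  ADD #1: R0 = 0 + 1 = 1  → 1 < 44, loop
  ADD #2: R0 = 1 + 1 = 2  → 2 < 44, loop
  ADD #3: R0 = 2 + 1 = 3  → 3 < 44, loop
  ADD #4: R0 = 3 + 1 = 4  → 4 < 44, loop
  ADD #5: R0 = 4 + 1 = 5  → 5 < 44, loop
  ADD #6: R0 = 5 + 1 = 6  → 6 < 44, loop
  ADD #7: R0 = 6 + 1 = 7  → 7 < 44, loop
  ADD #8: R0 = 7 + 1 = 8  → 8 < 44, loop
  ADD #9: R0 = 8 + 1 = 9  → 9 < 44, loop
  ADD #10: R0 = 9 + 1 = 10  → 10 < 44, loop
  ADD #11: R0 = 10 + 1 = 11  → 11 < 44, loop
  ADD #12: R0 = 11 + 1 = 12  → 12 < 44, loop
  ADD #13: R0 = 12 + 1 = 13  → 13 < 44, loop
  ADD #14: R0 = 13 + 1 = 14  → 14 < 44, loop
  ADD #15: R0 = 14 + 1 = 15  → 15 < 44, loop
  ADD #16: R0 = 15 + 1 = 16  → 16 < 44, loop
  ADD #17: R0 = 16 + 1 = 17  → 17 < 44, loop
  ADD #18: R0 = 17 + 1 = 18  → 18 < 44, loop
  ADD #19: R0 = 18 + 1 = 19  → 19 < 44, loop
  ADD #20: R0 = 19 + 1 = 20  → 20 < 44, loop
  ADD #21: R0 = 20 + 1 = 21  → 21 < 44, loop
  ADD #22: R0 = 21 + 1 = 22  → 22 < 44, loop
  ADD #23: R0 = 22 + 1 = 23  → 23 < 44, loop
  ADD #24: R0 = 23 + 1 = 24  → 24 < 44, loop
  ADD #25: R0 = 24 + 1 = 25  → 25 < 44, loop
  ADD #26: R0 = 25 + 1 = 26  → 26 < 44, loop
  ADD #27: R0 = 26 + 1 = 27  → 27 < 44, loop
  ADD #28: R0 = 27 + 1 = 28  → 28 < 44, loop
  ADD #29: R0 = 28 + 1 = 29  → 29 < 44, loop
  ADD #30: R0 = 29 + 1 = 30  → 30 < 44, loop
  ADD #31: R0 = 30 + 1 = 31  → 31 < 44, loop
  ADD #32: R0 = 31 + 1 = 32  → 32 < 44, loop
  ADD #33: R0 = 32 + 1 = 33  → 33 < 44, loop
  ADD #34: R0 = 33 + 1 = 34  → 34 < 44, loop
  ADD #35: R0 = 34 + 1 = 35  → 35 < 44, loop
  ADD #36: R0 = 35 + 1 = 36  → 36 < 44, loop
  ADD #37: R0 = 36 + 1 = 37  → 37 < 44, loop
  ADD #38: R0 = 37 + 1 = 38  → 38 < 44, loop
  ADD #39: R0 = 38 + 1 = 39  → 39 < 44, loop
  ADD #40: R0 = 39 + 1 = 40  → 40 < 44, loop
  ADD #41: R0 = 40 + 1 = 41  → 41 < 44, loop
  ADD #42: R0 = 41 + 1 = 42  → 42 < 44, loop
  ADD #43: R0 = 42 + 1 = 43  → 43 < 44, loop
  ADD #44: R0 = 43 + 1 = 44  → 44 >= 44, exit
Total ADD instructions: 44

44


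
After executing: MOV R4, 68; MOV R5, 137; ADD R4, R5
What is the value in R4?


Register state trace:
  MOV R4, 68  → R4 = 68
  MOV R5, 137  → R5 = 137
  ADD R4, R5  → R4 = 68 + 137 = 205
Final: R4 = 205

205


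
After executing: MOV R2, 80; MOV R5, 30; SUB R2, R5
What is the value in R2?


Register state trace:
  MOV R2, 80  → R2 = 80
  MOV R5, 30  → R5 = 30
  SUB R2, R5  → R2 = 80 - 30 = 50
Final: R2 = 50

50


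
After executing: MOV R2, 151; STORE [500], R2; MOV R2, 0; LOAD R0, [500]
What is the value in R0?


Register and memory trace:
  MOV R2, 151  → R2 = 151
  STORE [500], R2  → mem[500] = 151
  MOV R2, 0  → R2 = 0
  LOAD R0, [500]  → R0 = mem[500] = 151
Final: R0 = 151

151


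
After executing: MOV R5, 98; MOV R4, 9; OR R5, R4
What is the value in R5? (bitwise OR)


Register state trace:
  MOV R5, 98  → R5 = 98 (0b01100010)
  MOV R4, 9  → R4 = 9 (0b00001001)
  OR R5, R4   → R5 = 98 OR 9 = 107 (0b01101011)
Final: R5 = 107

107


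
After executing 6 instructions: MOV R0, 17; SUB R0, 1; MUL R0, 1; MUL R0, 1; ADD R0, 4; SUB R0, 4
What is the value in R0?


Register state trace:
  MOV R0, 17  → R0 = 17
  SUB R0, 1  → R0 = 17 - 1 = 16
  MUL R0, 1  → R0 = 16 * 1 = 16
  MUL R0, 1  → R0 = 16 * 1 = 16
  ADD R0, 4  → R0 = 16 + 4 = 20
  SUB R0, 4  → R0 = 20 - 4 = 16
Final: R0 = 16

16


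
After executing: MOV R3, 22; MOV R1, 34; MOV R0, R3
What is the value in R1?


Register state trace:
  MOV R3, 22  → R3 = 22
  MOV R1, 34  → R1 = 34
  MOV R0, R3  → R0 = 22
Final: R1 = 34

34


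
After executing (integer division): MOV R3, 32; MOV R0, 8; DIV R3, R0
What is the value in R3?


Register state trace:
  MOV R3, 32  → R3 = 32
  MOV R0, 8  → R0 = 8
  DIV R3, R0  → R3 = 32 // 8 = 4
Final: R3 = 4

4


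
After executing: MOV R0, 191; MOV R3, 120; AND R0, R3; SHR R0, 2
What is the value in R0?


Register state trace:
  MOV R0, 191  → R0 = 191 (0b10111111)
  MOV R3, 120  → R3 = 120 (0b01111000)
  AND R0, R3  → R0 = 191 AND 120 = 56 (0b00111000)
  SHR R0, 2  → R0 = 56 >> 2 = 14
Final: R0 = 14

14


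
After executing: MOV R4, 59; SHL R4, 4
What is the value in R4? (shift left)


Register state trace:
  MOV R4, 59  → R4 = 59
  SHL R4, 4  → R4 = 59 << 4 = 59 * 2^4 = 944
Final: R4 = 944

944


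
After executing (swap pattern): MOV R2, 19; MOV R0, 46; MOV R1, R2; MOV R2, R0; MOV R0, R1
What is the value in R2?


Register state trace (swap pattern):
  MOV R2, 19  → R2 = 19
  MOV R0, 46  → R0 = 46
  MOV R1, R2  → R1 = 19  (save R2)
  MOV R2, R0  → R2 = 46  (R2 gets R0's value)
  MOV R0, R1  → R0 = 19  (R0 gets saved value)
Final: R2 = 46

46
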